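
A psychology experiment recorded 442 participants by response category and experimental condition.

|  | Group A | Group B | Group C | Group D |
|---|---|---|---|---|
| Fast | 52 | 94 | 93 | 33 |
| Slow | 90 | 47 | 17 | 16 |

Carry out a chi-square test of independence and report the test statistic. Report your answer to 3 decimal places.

64.119

Row totals: 272, 170. Column totals: 142, 141, 110, 49. Grand total N = 442.
Expected counts (row total × column total / N):
  Fast, Group A: 272×142/442 = 87.3846
  Fast, Group B: 272×141/442 = 86.7692
  Fast, Group C: 272×110/442 = 67.6923
  Fast, Group D: 272×49/442 = 30.1538
  Slow, Group A: 170×142/442 = 54.6154
  Slow, Group B: 170×141/442 = 54.2308
  Slow, Group C: 170×110/442 = 42.3077
  Slow, Group D: 170×49/442 = 18.8462
Contributions (O − E)²/E:
  (52 − 87.3846)²/87.3846 = 14.3283
  (94 − 86.7692)²/86.7692 = 0.6026
  (93 − 67.6923)²/67.6923 = 9.4616
  (33 − 30.1538)²/30.1538 = 0.2687
  (90 − 54.6154)²/54.6154 = 22.9252
  (47 − 54.2308)²/54.2308 = 0.9641
  (17 − 42.3077)²/42.3077 = 15.1386
  (16 − 18.8462)²/18.8462 = 0.4298
χ² = 14.3283 + 0.6026 + 9.4616 + 0.2687 + 22.9252 + 0.9641 + 15.1386 + 0.4298 = 64.119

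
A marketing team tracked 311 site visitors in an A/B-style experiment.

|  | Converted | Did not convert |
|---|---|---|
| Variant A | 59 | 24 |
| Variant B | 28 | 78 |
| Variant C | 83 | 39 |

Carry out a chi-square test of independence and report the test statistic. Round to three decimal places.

Row totals: 83, 106, 122. Column totals: 170, 141. Grand total N = 311.
Expected counts (row total × column total / N):
  Variant A, Converted: 83×170/311 = 45.3698
  Variant A, Did not convert: 83×141/311 = 37.6302
  Variant B, Converted: 106×170/311 = 57.9421
  Variant B, Did not convert: 106×141/311 = 48.0579
  Variant C, Converted: 122×170/311 = 66.6881
  Variant C, Did not convert: 122×141/311 = 55.3119
Contributions (O − E)²/E:
  (59 − 45.3698)²/45.3698 = 4.0948
  (24 − 37.6302)²/37.6302 = 4.9371
  (28 − 57.9421)²/57.9421 = 15.4728
  (78 − 48.0579)²/48.0579 = 18.6552
  (83 − 66.6881)²/66.6881 = 3.9899
  (39 − 55.3119)²/55.3119 = 4.8105
χ² = 4.0948 + 4.9371 + 15.4728 + 18.6552 + 3.9899 + 4.8105 = 51.960

51.960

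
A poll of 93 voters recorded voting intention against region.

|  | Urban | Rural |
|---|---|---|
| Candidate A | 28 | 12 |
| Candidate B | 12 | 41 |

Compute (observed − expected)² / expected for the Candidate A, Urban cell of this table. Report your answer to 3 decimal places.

6.774

Row total (Candidate A) = 40; column total (Urban) = 40; N = 93.
Expected count E = 40 × 40 / 93 = 17.2043.
Contribution = (O − E)²/E = (28 − 17.2043)² / 17.2043 = 6.774.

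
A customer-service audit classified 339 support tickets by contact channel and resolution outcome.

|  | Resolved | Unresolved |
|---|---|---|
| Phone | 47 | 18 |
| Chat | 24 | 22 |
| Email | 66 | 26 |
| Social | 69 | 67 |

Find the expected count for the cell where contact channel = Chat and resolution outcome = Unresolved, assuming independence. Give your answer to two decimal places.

Row total (Chat) = 46; column total (Unresolved) = 133; grand total N = 339.
Expected count = (row total × column total) / N = 46 × 133 / 339 = 18.05.

18.05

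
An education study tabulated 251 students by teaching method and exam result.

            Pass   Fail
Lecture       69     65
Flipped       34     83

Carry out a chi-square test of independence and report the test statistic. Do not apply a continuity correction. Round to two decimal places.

12.99

Row totals: 134, 117. Column totals: 103, 148. Grand total N = 251.
Expected counts (row total × column total / N):
  Lecture, Pass: 134×103/251 = 54.988
  Lecture, Fail: 134×148/251 = 79.012
  Flipped, Pass: 117×103/251 = 48.012
  Flipped, Fail: 117×148/251 = 68.988
Contributions (O − E)²/E:
  (69 − 54.988)²/54.988 = 3.5705
  (65 − 79.012)²/79.012 = 2.4849
  (34 − 48.012)²/48.012 = 4.0893
  (83 − 68.988)²/68.988 = 2.8459
χ² = 3.5705 + 2.4849 + 4.0893 + 2.8459 = 12.99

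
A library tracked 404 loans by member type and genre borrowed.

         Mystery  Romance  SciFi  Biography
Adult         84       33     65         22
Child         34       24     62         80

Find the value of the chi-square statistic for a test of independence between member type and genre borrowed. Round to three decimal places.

55.625

Row totals: 204, 200. Column totals: 118, 57, 127, 102. Grand total N = 404.
Expected counts (row total × column total / N):
  Adult, Mystery: 204×118/404 = 59.5842
  Adult, Romance: 204×57/404 = 28.7822
  Adult, SciFi: 204×127/404 = 64.1287
  Adult, Biography: 204×102/404 = 51.5050
  Child, Mystery: 200×118/404 = 58.4158
  Child, Romance: 200×57/404 = 28.2178
  Child, SciFi: 200×127/404 = 62.8713
  Child, Biography: 200×102/404 = 50.4950
Contributions (O − E)²/E:
  (84 − 59.5842)²/59.5842 = 10.0049
  (33 − 28.7822)²/28.7822 = 0.6181
  (65 − 64.1287)²/64.1287 = 0.0118
  (22 − 51.5050)²/51.5050 = 16.9021
  (34 − 58.4158)²/58.4158 = 10.2050
  (24 − 28.2178)²/28.2178 = 0.6304
  (62 − 62.8713)²/62.8713 = 0.0121
  (80 − 50.4950)²/50.4950 = 17.2402
χ² = 10.0049 + 0.6181 + 0.0118 + 16.9021 + 10.2050 + 0.6304 + 0.0121 + 17.2402 = 55.625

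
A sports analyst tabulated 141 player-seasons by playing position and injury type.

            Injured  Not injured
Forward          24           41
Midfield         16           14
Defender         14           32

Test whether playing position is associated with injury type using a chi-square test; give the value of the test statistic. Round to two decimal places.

Row totals: 65, 30, 46. Column totals: 54, 87. Grand total N = 141.
Expected counts (row total × column total / N):
  Forward, Injured: 65×54/141 = 24.894
  Forward, Not injured: 65×87/141 = 40.106
  Midfield, Injured: 30×54/141 = 11.489
  Midfield, Not injured: 30×87/141 = 18.511
  Defender, Injured: 46×54/141 = 17.617
  Defender, Not injured: 46×87/141 = 28.383
Contributions (O − E)²/E:
  (24 − 24.894)²/24.894 = 0.0321
  (41 − 40.106)²/40.106 = 0.0199
  (16 − 11.489)²/11.489 = 1.7712
  (14 − 18.511)²/18.511 = 1.0993
  (14 − 17.617)²/17.617 = 0.7426
  (32 − 28.383)²/28.383 = 0.4609
χ² = 0.0321 + 0.0199 + 1.7712 + 1.0993 + 0.7426 + 0.4609 = 4.13

4.13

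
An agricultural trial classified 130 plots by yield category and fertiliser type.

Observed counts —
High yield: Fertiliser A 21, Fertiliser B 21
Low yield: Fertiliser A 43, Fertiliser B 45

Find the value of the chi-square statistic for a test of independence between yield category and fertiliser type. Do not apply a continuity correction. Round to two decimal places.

0.01

Row totals: 42, 88. Column totals: 64, 66. Grand total N = 130.
Expected counts (row total × column total / N):
  High yield, Fertiliser A: 42×64/130 = 20.677
  High yield, Fertiliser B: 42×66/130 = 21.323
  Low yield, Fertiliser A: 88×64/130 = 43.323
  Low yield, Fertiliser B: 88×66/130 = 44.677
Contributions (O − E)²/E:
  (21 − 20.677)²/20.677 = 0.0050
  (21 − 21.323)²/21.323 = 0.0049
  (43 − 43.323)²/43.323 = 0.0024
  (45 − 44.677)²/44.677 = 0.0023
χ² = 0.0050 + 0.0049 + 0.0024 + 0.0023 = 0.01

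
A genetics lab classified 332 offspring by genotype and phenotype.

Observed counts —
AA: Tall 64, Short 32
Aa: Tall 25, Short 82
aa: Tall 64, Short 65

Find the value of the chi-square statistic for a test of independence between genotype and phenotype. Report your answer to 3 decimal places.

39.243

Row totals: 96, 107, 129. Column totals: 153, 179. Grand total N = 332.
Expected counts (row total × column total / N):
  AA, Tall: 96×153/332 = 44.2410
  AA, Short: 96×179/332 = 51.7590
  Aa, Tall: 107×153/332 = 49.3102
  Aa, Short: 107×179/332 = 57.6898
  aa, Tall: 129×153/332 = 59.4488
  aa, Short: 129×179/332 = 69.5512
Contributions (O − E)²/E:
  (64 − 44.2410)²/44.2410 = 8.8248
  (32 − 51.7590)²/51.7590 = 7.5430
  (25 − 49.3102)²/49.3102 = 11.9851
  (82 − 57.6898)²/57.6898 = 10.2442
  (64 − 59.4488)²/59.4488 = 0.3484
  (65 − 69.5512)²/69.5512 = 0.2978
χ² = 8.8248 + 7.5430 + 11.9851 + 10.2442 + 0.3484 + 0.2978 = 39.243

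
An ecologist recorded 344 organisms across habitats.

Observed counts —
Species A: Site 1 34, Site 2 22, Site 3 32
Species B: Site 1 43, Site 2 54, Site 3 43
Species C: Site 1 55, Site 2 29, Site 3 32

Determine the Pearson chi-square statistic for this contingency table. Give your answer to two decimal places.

Row totals: 88, 140, 116. Column totals: 132, 105, 107. Grand total N = 344.
Expected counts (row total × column total / N):
  Species A, Site 1: 88×132/344 = 33.767
  Species A, Site 2: 88×105/344 = 26.860
  Species A, Site 3: 88×107/344 = 27.372
  Species B, Site 1: 140×132/344 = 53.721
  Species B, Site 2: 140×105/344 = 42.733
  Species B, Site 3: 140×107/344 = 43.547
  Species C, Site 1: 116×132/344 = 44.512
  Species C, Site 2: 116×105/344 = 35.407
  Species C, Site 3: 116×107/344 = 36.081
Contributions (O − E)²/E:
  (34 − 33.767)²/33.767 = 0.0016
  (22 − 26.860)²/26.860 = 0.8794
  (32 − 27.372)²/27.372 = 0.7825
  (43 − 53.721)²/53.721 = 2.1396
  (54 − 42.733)²/42.733 = 2.9707
  (43 − 43.547)²/43.547 = 0.0069
  (55 − 44.512)²/44.512 = 2.4712
  (29 − 35.407)²/35.407 = 1.1594
  (32 − 36.081)²/36.081 = 0.4616
χ² = 0.0016 + 0.8794 + 0.7825 + 2.1396 + 2.9707 + 0.0069 + 2.4712 + 1.1594 + 0.4616 = 10.87

10.87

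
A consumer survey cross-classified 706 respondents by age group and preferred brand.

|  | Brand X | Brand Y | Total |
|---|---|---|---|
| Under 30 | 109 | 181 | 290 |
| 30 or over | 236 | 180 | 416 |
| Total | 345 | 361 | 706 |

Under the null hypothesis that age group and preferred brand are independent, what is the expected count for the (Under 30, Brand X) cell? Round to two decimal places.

Row total (Under 30) = 290; column total (Brand X) = 345; grand total N = 706.
Expected count = (row total × column total) / N = 290 × 345 / 706 = 141.71.

141.71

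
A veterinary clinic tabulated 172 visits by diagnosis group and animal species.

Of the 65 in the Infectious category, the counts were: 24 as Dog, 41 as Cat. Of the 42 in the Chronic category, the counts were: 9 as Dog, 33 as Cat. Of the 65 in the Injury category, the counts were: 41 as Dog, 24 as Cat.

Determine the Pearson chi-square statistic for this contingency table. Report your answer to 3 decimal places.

Row totals: 65, 42, 65. Column totals: 74, 98. Grand total N = 172.
Expected counts (row total × column total / N):
  Infectious, Dog: 65×74/172 = 27.9651
  Infectious, Cat: 65×98/172 = 37.0349
  Chronic, Dog: 42×74/172 = 18.0698
  Chronic, Cat: 42×98/172 = 23.9302
  Injury, Dog: 65×74/172 = 27.9651
  Injury, Cat: 65×98/172 = 37.0349
Contributions (O − E)²/E:
  (24 − 27.9651)²/27.9651 = 0.5622
  (41 − 37.0349)²/37.0349 = 0.4245
  (9 − 18.0698)²/18.0698 = 4.5524
  (33 − 23.9302)²/23.9302 = 3.4376
  (41 − 27.9651)²/27.9651 = 6.0757
  (24 − 37.0349)²/37.0349 = 4.5878
χ² = 0.5622 + 0.4245 + 4.5524 + 3.4376 + 6.0757 + 4.5878 = 19.640

19.640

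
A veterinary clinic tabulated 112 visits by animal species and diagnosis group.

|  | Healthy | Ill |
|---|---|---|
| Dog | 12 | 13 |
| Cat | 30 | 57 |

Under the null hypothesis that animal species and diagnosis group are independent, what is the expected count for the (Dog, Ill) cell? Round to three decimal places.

15.625

Row total (Dog) = 25; column total (Ill) = 70; grand total N = 112.
Expected count = (row total × column total) / N = 25 × 70 / 112 = 15.625.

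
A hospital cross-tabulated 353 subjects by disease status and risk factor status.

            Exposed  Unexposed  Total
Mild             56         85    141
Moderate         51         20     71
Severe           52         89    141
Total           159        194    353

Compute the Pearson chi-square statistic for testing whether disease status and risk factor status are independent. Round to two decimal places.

Grand total N = 353.
Expected counts (row total × column total / N):
  Mild, Exposed: 141×159/353 = 63.510
  Mild, Unexposed: 141×194/353 = 77.490
  Moderate, Exposed: 71×159/353 = 31.980
  Moderate, Unexposed: 71×194/353 = 39.020
  Severe, Exposed: 141×159/353 = 63.510
  Severe, Unexposed: 141×194/353 = 77.490
Contributions (O − E)²/E:
  (56 − 63.510)²/63.510 = 0.8881
  (85 − 77.490)²/77.490 = 0.7278
  (51 − 31.980)²/31.980 = 11.3121
  (20 − 39.020)²/39.020 = 9.2712
  (52 − 63.510)²/63.510 = 2.0860
  (89 − 77.490)²/77.490 = 1.7096
χ² = 0.8881 + 0.7278 + 11.3121 + 9.2712 + 2.0860 + 1.7096 = 25.99

25.99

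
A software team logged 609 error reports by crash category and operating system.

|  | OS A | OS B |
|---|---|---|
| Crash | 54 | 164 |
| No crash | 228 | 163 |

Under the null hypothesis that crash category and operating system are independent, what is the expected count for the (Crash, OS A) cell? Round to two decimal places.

100.95

Row total (Crash) = 218; column total (OS A) = 282; grand total N = 609.
Expected count = (row total × column total) / N = 218 × 282 / 609 = 100.95.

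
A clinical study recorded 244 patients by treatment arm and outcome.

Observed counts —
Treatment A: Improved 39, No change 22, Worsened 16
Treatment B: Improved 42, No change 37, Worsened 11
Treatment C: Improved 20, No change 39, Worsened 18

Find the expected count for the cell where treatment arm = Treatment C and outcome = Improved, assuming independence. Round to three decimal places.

Row total (Treatment C) = 77; column total (Improved) = 101; grand total N = 244.
Expected count = (row total × column total) / N = 77 × 101 / 244 = 31.873.

31.873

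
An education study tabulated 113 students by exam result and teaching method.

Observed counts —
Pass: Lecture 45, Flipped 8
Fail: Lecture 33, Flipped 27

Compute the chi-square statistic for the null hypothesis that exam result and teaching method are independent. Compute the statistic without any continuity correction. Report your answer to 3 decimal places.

Row totals: 53, 60. Column totals: 78, 35. Grand total N = 113.
Expected counts (row total × column total / N):
  Pass, Lecture: 53×78/113 = 36.5841
  Pass, Flipped: 53×35/113 = 16.4159
  Fail, Lecture: 60×78/113 = 41.4159
  Fail, Flipped: 60×35/113 = 18.5841
Contributions (O − E)²/E:
  (45 − 36.5841)²/36.5841 = 1.9360
  (8 − 16.4159)²/16.4159 = 4.3146
  (33 − 41.4159)²/41.4159 = 1.7101
  (27 − 18.5841)²/18.5841 = 3.8112
χ² = 1.9360 + 4.3146 + 1.7101 + 3.8112 = 11.772

11.772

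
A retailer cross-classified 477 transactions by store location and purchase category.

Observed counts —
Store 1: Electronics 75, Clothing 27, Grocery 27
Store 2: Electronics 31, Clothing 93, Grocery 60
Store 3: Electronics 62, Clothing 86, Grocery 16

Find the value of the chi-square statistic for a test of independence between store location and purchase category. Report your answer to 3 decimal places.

78.546

Row totals: 129, 184, 164. Column totals: 168, 206, 103. Grand total N = 477.
Expected counts (row total × column total / N):
  Store 1, Electronics: 129×168/477 = 45.43396
  Store 1, Clothing: 129×206/477 = 55.71069
  Store 1, Grocery: 129×103/477 = 27.85535
  Store 2, Electronics: 184×168/477 = 64.80503
  Store 2, Clothing: 184×206/477 = 79.46331
  Store 2, Grocery: 184×103/477 = 39.73166
  Store 3, Electronics: 164×168/477 = 57.76101
  Store 3, Clothing: 164×206/477 = 70.82600
  Store 3, Grocery: 164×103/477 = 35.41300
Contributions (O − E)²/E:
  (75 − 45.43396)²/45.43396 = 19.2400
  (27 − 55.71069)²/55.71069 = 14.7961
  (27 − 27.85535)²/27.85535 = 0.0263
  (31 − 64.80503)²/64.80503 = 17.6341
  (93 − 79.46331)²/79.46331 = 2.3060
  (60 − 39.73166)²/39.73166 = 10.3395
  (62 − 57.76101)²/57.76101 = 0.3111
  (86 − 70.82600)²/70.82600 = 3.2509
  (16 − 35.41300)²/35.41300 = 10.6420
χ² = 19.2400 + 14.7961 + 0.0263 + 17.6341 + 2.3060 + 10.3395 + 0.3111 + 3.2509 + 10.6420 = 78.546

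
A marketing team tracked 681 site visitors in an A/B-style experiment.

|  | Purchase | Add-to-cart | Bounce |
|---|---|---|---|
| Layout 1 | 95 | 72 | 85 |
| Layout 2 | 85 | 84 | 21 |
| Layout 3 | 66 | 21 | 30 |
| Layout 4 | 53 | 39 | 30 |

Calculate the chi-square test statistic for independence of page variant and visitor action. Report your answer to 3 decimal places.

Row totals: 252, 190, 117, 122. Column totals: 299, 216, 166. Grand total N = 681.
Expected counts (row total × column total / N):
  Layout 1, Purchase: 252×299/681 = 110.6432
  Layout 1, Add-to-cart: 252×216/681 = 79.9295
  Layout 1, Bounce: 252×166/681 = 61.4273
  Layout 2, Purchase: 190×299/681 = 83.4214
  Layout 2, Add-to-cart: 190×216/681 = 60.2643
  Layout 2, Bounce: 190×166/681 = 46.3142
  Layout 3, Purchase: 117×299/681 = 51.3700
  Layout 3, Add-to-cart: 117×216/681 = 37.1101
  Layout 3, Bounce: 117×166/681 = 28.5198
  Layout 4, Purchase: 122×299/681 = 53.5653
  Layout 4, Add-to-cart: 122×216/681 = 38.6960
  Layout 4, Bounce: 122×166/681 = 29.7386
Contributions (O − E)²/E:
  (95 − 110.6432)²/110.6432 = 2.2117
  (72 − 79.9295)²/79.9295 = 0.7867
  (85 − 61.4273)²/61.4273 = 9.0460
  (85 − 83.4214)²/83.4214 = 0.0299
  (84 − 60.2643)²/60.2643 = 9.3485
  (21 − 46.3142)²/46.3142 = 13.8361
  (66 − 51.3700)²/51.3700 = 4.1666
  (21 − 37.1101)²/37.1101 = 6.9937
  (30 − 28.5198)²/28.5198 = 0.0768
  (53 − 53.5653)²/53.5653 = 0.0060
  (39 − 38.6960)²/38.6960 = 0.0024
  (30 − 29.7386)²/29.7386 = 0.0023
χ² = 2.2117 + 0.7867 + 9.0460 + 0.0299 + 9.3485 + 13.8361 + 4.1666 + 6.9937 + 0.0768 + 0.0060 + 0.0024 + 0.0023 = 46.507

46.507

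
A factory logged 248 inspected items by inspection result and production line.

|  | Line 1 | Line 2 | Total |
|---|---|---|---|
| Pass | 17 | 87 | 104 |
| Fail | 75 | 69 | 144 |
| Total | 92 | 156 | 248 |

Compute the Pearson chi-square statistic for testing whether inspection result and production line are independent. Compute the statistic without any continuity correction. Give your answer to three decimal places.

Grand total N = 248.
Expected counts (row total × column total / N):
  Pass, Line 1: 104×92/248 = 38.5806
  Pass, Line 2: 104×156/248 = 65.4194
  Fail, Line 1: 144×92/248 = 53.4194
  Fail, Line 2: 144×156/248 = 90.5806
Contributions (O − E)²/E:
  (17 − 38.5806)²/38.5806 = 12.0714
  (87 − 65.4194)²/65.4194 = 7.1190
  (75 − 53.4194)²/53.4194 = 8.7182
  (69 − 90.5806)²/90.5806 = 5.1415
χ² = 12.0714 + 7.1190 + 8.7182 + 5.1415 = 33.050

33.050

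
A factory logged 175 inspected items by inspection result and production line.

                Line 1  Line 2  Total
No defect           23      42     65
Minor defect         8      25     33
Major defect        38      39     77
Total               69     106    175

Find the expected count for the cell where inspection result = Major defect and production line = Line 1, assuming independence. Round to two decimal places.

Row total (Major defect) = 77; column total (Line 1) = 69; grand total N = 175.
Expected count = (row total × column total) / N = 77 × 69 / 175 = 30.36.

30.36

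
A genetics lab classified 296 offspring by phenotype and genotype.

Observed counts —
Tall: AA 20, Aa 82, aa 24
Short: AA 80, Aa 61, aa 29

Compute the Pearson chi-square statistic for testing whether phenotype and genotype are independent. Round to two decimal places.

Row totals: 126, 170. Column totals: 100, 143, 53. Grand total N = 296.
Expected counts (row total × column total / N):
  Tall, AA: 126×100/296 = 42.568
  Tall, Aa: 126×143/296 = 60.872
  Tall, aa: 126×53/296 = 22.561
  Short, AA: 170×100/296 = 57.432
  Short, Aa: 170×143/296 = 82.128
  Short, aa: 170×53/296 = 30.439
Contributions (O − E)²/E:
  (20 − 42.568)²/42.568 = 11.9647
  (82 − 60.872)²/60.872 = 7.3333
  (24 − 22.561)²/22.561 = 0.0918
  (80 − 57.432)²/57.432 = 8.8681
  (61 − 82.128)²/82.128 = 5.4353
  (29 − 30.439)²/30.439 = 0.0680
χ² = 11.9647 + 7.3333 + 0.0918 + 8.8681 + 5.4353 + 0.0680 = 33.76

33.76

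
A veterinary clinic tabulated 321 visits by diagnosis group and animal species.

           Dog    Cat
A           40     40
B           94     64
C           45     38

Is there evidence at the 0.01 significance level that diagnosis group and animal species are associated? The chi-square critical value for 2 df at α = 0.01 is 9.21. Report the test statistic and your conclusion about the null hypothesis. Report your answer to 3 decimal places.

2.049; fail to reject H₀

Row totals: 80, 158, 83. Column totals: 179, 142. Grand total N = 321.
Expected counts (row total × column total / N):
  A, Dog: 80×179/321 = 44.6106
  A, Cat: 80×142/321 = 35.3894
  B, Dog: 158×179/321 = 88.1059
  B, Cat: 158×142/321 = 69.8941
  C, Dog: 83×179/321 = 46.2835
  C, Cat: 83×142/321 = 36.7165
Contributions (O − E)²/E:
  (40 − 44.6106)²/44.6106 = 0.4765
  (40 − 35.3894)²/35.3894 = 0.6007
  (94 − 88.1059)²/88.1059 = 0.3943
  (64 − 69.8941)²/69.8941 = 0.4970
  (45 − 46.2835)²/46.2835 = 0.0356
  (38 − 36.7165)²/36.7165 = 0.0449
χ² = 0.4765 + 0.6007 + 0.3943 + 0.4970 + 0.0356 + 0.0449 = 2.049
df = (3−1)(2−1) = 2. Since 2.049 < 9.21, fail to reject the null hypothesis of independence at α = 0.01.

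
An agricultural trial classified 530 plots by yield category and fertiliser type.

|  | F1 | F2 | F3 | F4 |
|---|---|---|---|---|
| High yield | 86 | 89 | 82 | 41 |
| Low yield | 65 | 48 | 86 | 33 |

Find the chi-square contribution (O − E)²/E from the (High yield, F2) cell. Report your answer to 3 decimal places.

Row total (High yield) = 298; column total (F2) = 137; N = 530.
Expected count E = 298 × 137 / 530 = 77.0302.
Contribution = (O − E)²/E = (89 − 77.0302)² / 77.0302 = 1.860.

1.860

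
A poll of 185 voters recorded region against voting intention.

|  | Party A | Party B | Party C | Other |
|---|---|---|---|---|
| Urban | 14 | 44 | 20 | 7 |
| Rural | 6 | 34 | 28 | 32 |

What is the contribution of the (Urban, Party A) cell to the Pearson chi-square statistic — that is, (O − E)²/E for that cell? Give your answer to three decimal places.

Row total (Urban) = 85; column total (Party A) = 20; N = 185.
Expected count E = 85 × 20 / 185 = 9.1892.
Contribution = (O − E)²/E = (14 − 9.1892)² / 9.1892 = 2.519.

2.519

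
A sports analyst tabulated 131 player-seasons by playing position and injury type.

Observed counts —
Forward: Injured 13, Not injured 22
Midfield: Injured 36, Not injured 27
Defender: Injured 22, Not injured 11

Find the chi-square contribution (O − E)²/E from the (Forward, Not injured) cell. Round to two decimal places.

2.22

Row total (Forward) = 35; column total (Not injured) = 60; N = 131.
Expected count E = 35 × 60 / 131 = 16.031.
Contribution = (O − E)²/E = (22 − 16.031)² / 16.031 = 2.22.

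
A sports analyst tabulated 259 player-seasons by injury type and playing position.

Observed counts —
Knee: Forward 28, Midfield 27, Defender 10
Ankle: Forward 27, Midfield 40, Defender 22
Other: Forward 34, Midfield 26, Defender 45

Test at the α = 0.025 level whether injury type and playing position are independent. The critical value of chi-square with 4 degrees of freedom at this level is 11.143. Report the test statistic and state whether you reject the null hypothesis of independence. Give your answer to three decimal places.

19.544; reject H₀

Row totals: 65, 89, 105. Column totals: 89, 93, 77. Grand total N = 259.
Expected counts (row total × column total / N):
  Knee, Forward: 65×89/259 = 22.3359
  Knee, Midfield: 65×93/259 = 23.3398
  Knee, Defender: 65×77/259 = 19.3243
  Ankle, Forward: 89×89/259 = 30.5830
  Ankle, Midfield: 89×93/259 = 31.9575
  Ankle, Defender: 89×77/259 = 26.4595
  Other, Forward: 105×89/259 = 36.0811
  Other, Midfield: 105×93/259 = 37.7027
  Other, Defender: 105×77/259 = 31.2162
Contributions (O − E)²/E:
  (28 − 22.3359)²/22.3359 = 1.4363
  (27 − 23.3398)²/23.3398 = 0.5740
  (10 − 19.3243)²/19.3243 = 4.4991
  (27 − 30.5830)²/30.5830 = 0.4198
  (40 − 31.9575)²/31.9575 = 2.0240
  (22 − 26.4595)²/26.4595 = 0.7516
  (34 − 36.0811)²/36.0811 = 0.1200
  (26 − 37.7027)²/37.7027 = 3.6325
  (45 − 31.2162)²/31.2162 = 6.0864
χ² = 1.4363 + 0.5740 + 4.4991 + 0.4198 + 2.0240 + 0.7516 + 0.1200 + 3.6325 + 6.0864 = 19.544
df = (3−1)(3−1) = 4. Since 19.544 > 11.143, reject the null hypothesis of independence at α = 0.025.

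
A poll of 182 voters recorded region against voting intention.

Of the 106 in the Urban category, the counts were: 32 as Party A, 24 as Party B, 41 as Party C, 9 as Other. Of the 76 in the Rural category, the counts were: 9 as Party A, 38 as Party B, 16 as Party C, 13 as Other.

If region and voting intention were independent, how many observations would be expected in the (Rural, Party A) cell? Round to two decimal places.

17.12

Row total (Rural) = 76; column total (Party A) = 41; grand total N = 182.
Expected count = (row total × column total) / N = 76 × 41 / 182 = 17.12.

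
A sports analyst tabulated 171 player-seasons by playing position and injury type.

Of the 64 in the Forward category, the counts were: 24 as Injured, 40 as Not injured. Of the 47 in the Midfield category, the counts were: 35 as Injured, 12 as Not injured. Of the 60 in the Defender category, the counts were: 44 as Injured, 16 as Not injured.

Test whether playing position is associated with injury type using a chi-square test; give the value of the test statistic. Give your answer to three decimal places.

22.083

Row totals: 64, 47, 60. Column totals: 103, 68. Grand total N = 171.
Expected counts (row total × column total / N):
  Forward, Injured: 64×103/171 = 38.5497
  Forward, Not injured: 64×68/171 = 25.4503
  Midfield, Injured: 47×103/171 = 28.3099
  Midfield, Not injured: 47×68/171 = 18.6901
  Defender, Injured: 60×103/171 = 36.1404
  Defender, Not injured: 60×68/171 = 23.8596
Contributions (O − E)²/E:
  (24 − 38.5497)²/38.5497 = 5.4915
  (40 − 25.4503)²/25.4503 = 8.3179
  (35 − 28.3099)²/28.3099 = 1.5810
  (12 − 18.6901)²/18.6901 = 2.3947
  (44 − 36.1404)²/36.1404 = 1.7093
  (16 − 23.8596)²/23.8596 = 2.5890
χ² = 5.4915 + 8.3179 + 1.5810 + 2.3947 + 1.7093 + 2.5890 = 22.083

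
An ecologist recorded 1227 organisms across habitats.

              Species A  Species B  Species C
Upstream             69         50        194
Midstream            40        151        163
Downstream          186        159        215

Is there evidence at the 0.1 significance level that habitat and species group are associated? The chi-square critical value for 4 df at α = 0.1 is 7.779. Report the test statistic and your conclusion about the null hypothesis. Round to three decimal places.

108.642; reject H₀

Row totals: 313, 354, 560. Column totals: 295, 360, 572. Grand total N = 1227.
Expected counts (row total × column total / N):
  Upstream, Species A: 313×295/1227 = 75.2526
  Upstream, Species B: 313×360/1227 = 91.8337
  Upstream, Species C: 313×572/1227 = 145.9136
  Midstream, Species A: 354×295/1227 = 85.1100
  Midstream, Species B: 354×360/1227 = 103.8631
  Midstream, Species C: 354×572/1227 = 165.0269
  Downstream, Species A: 560×295/1227 = 134.6373
  Downstream, Species B: 560×360/1227 = 164.3032
  Downstream, Species C: 560×572/1227 = 261.0595
Contributions (O − E)²/E:
  (69 − 75.2526)²/75.2526 = 0.5195
  (50 − 91.8337)²/91.8337 = 19.0568
  (194 − 145.9136)²/145.9136 = 15.8471
  (40 − 85.1100)²/85.1100 = 23.9092
  (151 − 103.8631)²/103.8631 = 21.3925
  (163 − 165.0269)²/165.0269 = 0.0249
  (186 − 134.6373)²/134.6373 = 19.5943
  (159 − 164.3032)²/164.3032 = 0.1712
  (215 − 261.0595)²/261.0595 = 8.1264
χ² = 0.5195 + 19.0568 + 15.8471 + 23.9092 + 21.3925 + 0.0249 + 19.5943 + 0.1712 + 8.1264 = 108.642
df = (3−1)(3−1) = 4. Since 108.642 > 7.779, reject the null hypothesis of independence at α = 0.1.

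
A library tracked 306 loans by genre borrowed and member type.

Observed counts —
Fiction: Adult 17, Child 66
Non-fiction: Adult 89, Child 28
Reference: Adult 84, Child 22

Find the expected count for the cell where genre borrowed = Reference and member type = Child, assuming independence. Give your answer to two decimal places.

40.18

Row total (Reference) = 106; column total (Child) = 116; grand total N = 306.
Expected count = (row total × column total) / N = 106 × 116 / 306 = 40.18.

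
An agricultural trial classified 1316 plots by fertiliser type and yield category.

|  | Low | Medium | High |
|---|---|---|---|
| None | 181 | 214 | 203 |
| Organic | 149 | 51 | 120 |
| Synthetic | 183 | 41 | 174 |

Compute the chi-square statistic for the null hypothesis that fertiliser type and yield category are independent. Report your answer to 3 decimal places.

103.890

Row totals: 598, 320, 398. Column totals: 513, 306, 497. Grand total N = 1316.
Expected counts (row total × column total / N):
  None, Low: 598×513/1316 = 233.11094
  None, Medium: 598×306/1316 = 139.04863
  None, High: 598×497/1316 = 225.84043
  Organic, Low: 320×513/1316 = 124.74164
  Organic, Medium: 320×306/1316 = 74.40729
  Organic, High: 320×497/1316 = 120.85106
  Synthetic, Low: 398×513/1316 = 155.14742
  Synthetic, Medium: 398×306/1316 = 92.54407
  Synthetic, High: 398×497/1316 = 150.30851
Contributions (O − E)²/E:
  (181 − 233.11094)²/233.11094 = 11.6492
  (214 − 139.04863)²/139.04863 = 40.4010
  (203 − 225.84043)²/225.84043 = 2.3100
  (149 − 124.74164)²/124.74164 = 4.7175
  (51 − 74.40729)²/74.40729 = 7.3635
  (120 − 120.85106)²/120.85106 = 0.0060
  (183 − 155.14742)²/155.14742 = 5.0002
  (41 − 92.54407)²/92.54407 = 28.7084
  (174 − 150.30851)²/150.30851 = 3.7342
χ² = 11.6492 + 40.4010 + 2.3100 + 4.7175 + 7.3635 + 0.0060 + 5.0002 + 28.7084 + 3.7342 = 103.890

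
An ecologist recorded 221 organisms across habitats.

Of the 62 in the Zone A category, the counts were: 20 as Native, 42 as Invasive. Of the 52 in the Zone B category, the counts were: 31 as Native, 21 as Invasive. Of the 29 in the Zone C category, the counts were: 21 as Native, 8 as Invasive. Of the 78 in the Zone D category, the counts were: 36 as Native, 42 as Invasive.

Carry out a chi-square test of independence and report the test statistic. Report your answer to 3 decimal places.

15.914

Row totals: 62, 52, 29, 78. Column totals: 108, 113. Grand total N = 221.
Expected counts (row total × column total / N):
  Zone A, Native: 62×108/221 = 30.2986
  Zone A, Invasive: 62×113/221 = 31.7014
  Zone B, Native: 52×108/221 = 25.4118
  Zone B, Invasive: 52×113/221 = 26.5882
  Zone C, Native: 29×108/221 = 14.1719
  Zone C, Invasive: 29×113/221 = 14.8281
  Zone D, Native: 78×108/221 = 38.1176
  Zone D, Invasive: 78×113/221 = 39.8824
Contributions (O − E)²/E:
  (20 − 30.2986)²/30.2986 = 3.5005
  (42 − 31.7014)²/31.7014 = 3.3456
  (31 − 25.4118)²/25.4118 = 1.2289
  (21 − 26.5882)²/26.5882 = 1.1745
  (21 − 14.1719)²/14.1719 = 3.2898
  (8 − 14.8281)²/14.8281 = 3.1442
  (36 − 38.1176)²/38.1176 = 0.1176
  (42 − 39.8824)²/39.8824 = 0.1124
χ² = 3.5005 + 3.3456 + 1.2289 + 1.1745 + 3.2898 + 3.1442 + 0.1176 + 0.1124 = 15.914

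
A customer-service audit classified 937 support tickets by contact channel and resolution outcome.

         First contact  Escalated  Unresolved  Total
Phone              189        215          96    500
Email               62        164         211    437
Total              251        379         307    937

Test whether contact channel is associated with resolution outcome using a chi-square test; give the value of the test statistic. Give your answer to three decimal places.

110.463

Grand total N = 937.
Expected counts (row total × column total / N):
  Phone, First contact: 500×251/937 = 133.9381
  Phone, Escalated: 500×379/937 = 202.2412
  Phone, Unresolved: 500×307/937 = 163.8207
  Email, First contact: 437×251/937 = 117.0619
  Email, Escalated: 437×379/937 = 176.7588
  Email, Unresolved: 437×307/937 = 143.1793
Contributions (O − E)²/E:
  (189 − 133.9381)²/133.9381 = 22.6359
  (215 − 202.2412)²/202.2412 = 0.8049
  (96 − 163.8207)²/163.8207 = 28.0773
  (62 − 117.0619)²/117.0619 = 25.8992
  (164 − 176.7588)²/176.7588 = 0.9210
  (211 − 143.1793)²/143.1793 = 32.1251
χ² = 22.6359 + 0.8049 + 28.0773 + 25.8992 + 0.9210 + 32.1251 = 110.463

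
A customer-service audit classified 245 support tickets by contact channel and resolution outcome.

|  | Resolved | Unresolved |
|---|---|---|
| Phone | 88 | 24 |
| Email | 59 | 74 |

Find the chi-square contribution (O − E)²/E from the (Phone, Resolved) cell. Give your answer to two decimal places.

6.44

Row total (Phone) = 112; column total (Resolved) = 147; N = 245.
Expected count E = 112 × 147 / 245 = 67.200.
Contribution = (O − E)²/E = (88 − 67.200)² / 67.200 = 6.44.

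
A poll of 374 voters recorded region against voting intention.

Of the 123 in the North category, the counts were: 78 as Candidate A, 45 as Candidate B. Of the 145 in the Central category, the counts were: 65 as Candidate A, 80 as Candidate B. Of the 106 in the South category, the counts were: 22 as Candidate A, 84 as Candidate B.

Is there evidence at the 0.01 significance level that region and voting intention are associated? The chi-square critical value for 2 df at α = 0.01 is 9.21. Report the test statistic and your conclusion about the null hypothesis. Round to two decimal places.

Row totals: 123, 145, 106. Column totals: 165, 209. Grand total N = 374.
Expected counts (row total × column total / N):
  North, Candidate A: 123×165/374 = 54.265
  North, Candidate B: 123×209/374 = 68.735
  Central, Candidate A: 145×165/374 = 63.971
  Central, Candidate B: 145×209/374 = 81.029
  South, Candidate A: 106×165/374 = 46.765
  South, Candidate B: 106×209/374 = 59.235
Contributions (O − E)²/E:
  (78 − 54.265)²/54.265 = 10.3815
  (45 − 68.735)²/68.735 = 8.1960
  (65 − 63.971)²/63.971 = 0.0166
  (80 − 81.029)²/81.029 = 0.0131
  (22 − 46.765)²/46.765 = 13.1146
  (84 − 59.235)²/59.235 = 10.3538
χ² = 10.3815 + 8.1960 + 0.0166 + 0.0131 + 13.1146 + 10.3538 = 42.08
df = (3−1)(2−1) = 2. Since 42.08 > 9.21, reject the null hypothesis of independence at α = 0.01.

42.08; reject H₀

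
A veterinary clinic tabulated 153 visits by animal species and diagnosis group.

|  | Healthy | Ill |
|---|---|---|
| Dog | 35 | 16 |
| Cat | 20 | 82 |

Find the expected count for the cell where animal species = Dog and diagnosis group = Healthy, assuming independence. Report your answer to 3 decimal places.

18.333

Row total (Dog) = 51; column total (Healthy) = 55; grand total N = 153.
Expected count = (row total × column total) / N = 51 × 55 / 153 = 18.333.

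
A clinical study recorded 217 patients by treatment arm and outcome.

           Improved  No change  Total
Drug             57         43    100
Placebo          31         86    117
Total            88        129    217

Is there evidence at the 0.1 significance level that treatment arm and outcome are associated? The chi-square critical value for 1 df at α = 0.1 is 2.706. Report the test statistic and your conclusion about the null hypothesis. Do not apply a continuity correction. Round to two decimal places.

20.81; reject H₀

Grand total N = 217.
Expected counts (row total × column total / N):
  Drug, Improved: 100×88/217 = 40.553
  Drug, No change: 100×129/217 = 59.447
  Placebo, Improved: 117×88/217 = 47.447
  Placebo, No change: 117×129/217 = 69.553
Contributions (O − E)²/E:
  (57 − 40.553)²/40.553 = 6.6704
  (43 − 59.447)²/59.447 = 4.5503
  (31 − 47.447)²/47.447 = 5.7012
  (86 − 69.553)²/69.553 = 3.8892
χ² = 6.6704 + 4.5503 + 5.7012 + 3.8892 = 20.81
df = (2−1)(2−1) = 1. Since 20.81 > 2.706, reject the null hypothesis of independence at α = 0.1.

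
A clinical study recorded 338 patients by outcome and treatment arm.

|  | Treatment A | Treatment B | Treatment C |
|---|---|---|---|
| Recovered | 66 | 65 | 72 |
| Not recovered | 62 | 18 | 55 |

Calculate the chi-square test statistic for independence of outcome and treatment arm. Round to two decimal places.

15.98

Row totals: 203, 135. Column totals: 128, 83, 127. Grand total N = 338.
Expected counts (row total × column total / N):
  Recovered, Treatment A: 203×128/338 = 76.876
  Recovered, Treatment B: 203×83/338 = 49.849
  Recovered, Treatment C: 203×127/338 = 76.275
  Not recovered, Treatment A: 135×128/338 = 51.124
  Not recovered, Treatment B: 135×83/338 = 33.151
  Not recovered, Treatment C: 135×127/338 = 50.725
Contributions (O − E)²/E:
  (66 − 76.876)²/76.876 = 1.5387
  (65 − 49.849)²/49.849 = 4.6050
  (72 − 76.275)²/76.275 = 0.2396
  (62 − 51.124)²/51.124 = 2.3137
  (18 − 33.151)²/33.151 = 6.9245
  (55 − 50.725)²/50.725 = 0.3603
χ² = 1.5387 + 4.6050 + 0.2396 + 2.3137 + 6.9245 + 0.3603 = 15.98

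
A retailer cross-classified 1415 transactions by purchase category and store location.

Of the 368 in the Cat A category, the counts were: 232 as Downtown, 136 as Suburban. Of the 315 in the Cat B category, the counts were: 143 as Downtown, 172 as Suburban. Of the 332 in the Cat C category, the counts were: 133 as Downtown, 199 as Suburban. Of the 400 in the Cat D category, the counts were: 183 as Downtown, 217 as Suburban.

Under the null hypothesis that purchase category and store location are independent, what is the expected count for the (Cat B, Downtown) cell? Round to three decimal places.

153.827

Row total (Cat B) = 315; column total (Downtown) = 691; grand total N = 1415.
Expected count = (row total × column total) / N = 315 × 691 / 1415 = 153.827.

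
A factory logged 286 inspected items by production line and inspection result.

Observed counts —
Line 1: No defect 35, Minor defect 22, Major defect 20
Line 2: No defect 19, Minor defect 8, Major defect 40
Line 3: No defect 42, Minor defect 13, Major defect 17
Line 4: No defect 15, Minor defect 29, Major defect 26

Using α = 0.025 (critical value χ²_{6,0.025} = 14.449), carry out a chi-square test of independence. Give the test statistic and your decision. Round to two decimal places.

44.79; reject H₀

Row totals: 77, 67, 72, 70. Column totals: 111, 72, 103. Grand total N = 286.
Expected counts (row total × column total / N):
  Line 1, No defect: 77×111/286 = 29.885
  Line 1, Minor defect: 77×72/286 = 19.385
  Line 1, Major defect: 77×103/286 = 27.731
  Line 2, No defect: 67×111/286 = 26.003
  Line 2, Minor defect: 67×72/286 = 16.867
  Line 2, Major defect: 67×103/286 = 24.129
  Line 3, No defect: 72×111/286 = 27.944
  Line 3, Minor defect: 72×72/286 = 18.126
  Line 3, Major defect: 72×103/286 = 25.930
  Line 4, No defect: 70×111/286 = 27.168
  Line 4, Minor defect: 70×72/286 = 17.622
  Line 4, Major defect: 70×103/286 = 25.210
Contributions (O − E)²/E:
  (35 − 29.885)²/29.885 = 0.8755
  (22 − 19.385)²/19.385 = 0.3528
  (20 − 27.731)²/27.731 = 2.1553
  (19 − 26.003)²/26.003 = 1.8860
  (8 − 16.867)²/16.867 = 4.6614
  (40 − 24.129)²/24.129 = 10.4392
  (42 − 27.944)²/27.944 = 7.0703
  (13 − 18.126)²/18.126 = 1.4496
  (17 − 25.930)²/25.930 = 3.0754
  (15 − 27.168)²/27.168 = 5.4498
  (29 − 17.622)²/17.622 = 7.3464
  (26 − 25.210)²/25.210 = 0.0248
χ² = 0.8755 + 0.3528 + 2.1553 + 1.8860 + 4.6614 + 10.4392 + 7.0703 + 1.4496 + 3.0754 + 5.4498 + 7.3464 + 0.0248 = 44.79
df = (4−1)(3−1) = 6. Since 44.79 > 14.449, reject the null hypothesis of independence at α = 0.025.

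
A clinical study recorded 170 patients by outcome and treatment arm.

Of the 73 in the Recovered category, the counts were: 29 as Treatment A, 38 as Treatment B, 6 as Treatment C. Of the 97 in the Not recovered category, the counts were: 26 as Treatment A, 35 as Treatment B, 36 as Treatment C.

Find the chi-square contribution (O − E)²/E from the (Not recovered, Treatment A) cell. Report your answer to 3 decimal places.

0.923

Row total (Not recovered) = 97; column total (Treatment A) = 55; N = 170.
Expected count E = 97 × 55 / 170 = 31.3824.
Contribution = (O − E)²/E = (26 − 31.3824)² / 31.3824 = 0.923.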